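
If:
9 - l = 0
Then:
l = 9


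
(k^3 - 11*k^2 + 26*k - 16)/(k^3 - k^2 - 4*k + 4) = (k - 8)/(k + 2)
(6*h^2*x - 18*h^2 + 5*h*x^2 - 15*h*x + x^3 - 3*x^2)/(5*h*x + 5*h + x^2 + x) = (6*h^2*x - 18*h^2 + 5*h*x^2 - 15*h*x + x^3 - 3*x^2)/(5*h*x + 5*h + x^2 + x)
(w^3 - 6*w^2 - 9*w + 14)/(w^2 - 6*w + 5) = (w^2 - 5*w - 14)/(w - 5)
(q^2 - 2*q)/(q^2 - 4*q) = (q - 2)/(q - 4)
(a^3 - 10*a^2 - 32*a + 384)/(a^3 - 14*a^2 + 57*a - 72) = (a^2 - 2*a - 48)/(a^2 - 6*a + 9)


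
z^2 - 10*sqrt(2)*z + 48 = (z - 6*sqrt(2))*(z - 4*sqrt(2))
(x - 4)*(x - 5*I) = x^2 - 4*x - 5*I*x + 20*I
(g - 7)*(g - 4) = g^2 - 11*g + 28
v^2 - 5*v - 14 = (v - 7)*(v + 2)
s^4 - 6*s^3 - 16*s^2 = s^2*(s - 8)*(s + 2)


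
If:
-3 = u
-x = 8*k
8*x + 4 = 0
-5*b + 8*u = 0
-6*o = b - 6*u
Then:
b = -24/5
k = 1/16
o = -11/5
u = -3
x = -1/2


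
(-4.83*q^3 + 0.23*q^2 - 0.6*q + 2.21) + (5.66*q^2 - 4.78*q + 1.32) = -4.83*q^3 + 5.89*q^2 - 5.38*q + 3.53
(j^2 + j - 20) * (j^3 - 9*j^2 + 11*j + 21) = j^5 - 8*j^4 - 18*j^3 + 212*j^2 - 199*j - 420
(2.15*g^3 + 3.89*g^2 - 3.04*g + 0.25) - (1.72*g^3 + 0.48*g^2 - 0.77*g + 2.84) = 0.43*g^3 + 3.41*g^2 - 2.27*g - 2.59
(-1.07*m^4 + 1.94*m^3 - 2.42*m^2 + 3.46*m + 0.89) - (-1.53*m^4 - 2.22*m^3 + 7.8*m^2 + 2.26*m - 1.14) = 0.46*m^4 + 4.16*m^3 - 10.22*m^2 + 1.2*m + 2.03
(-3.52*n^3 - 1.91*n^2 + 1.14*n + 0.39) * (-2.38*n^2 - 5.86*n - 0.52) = 8.3776*n^5 + 25.173*n^4 + 10.3098*n^3 - 6.6154*n^2 - 2.8782*n - 0.2028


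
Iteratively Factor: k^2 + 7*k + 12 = (k + 3)*(k + 4)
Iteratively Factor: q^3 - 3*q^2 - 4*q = (q + 1)*(q^2 - 4*q) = q*(q + 1)*(q - 4)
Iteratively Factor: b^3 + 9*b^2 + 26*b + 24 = (b + 3)*(b^2 + 6*b + 8) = (b + 2)*(b + 3)*(b + 4)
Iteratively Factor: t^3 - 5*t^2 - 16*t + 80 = (t - 4)*(t^2 - t - 20) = (t - 5)*(t - 4)*(t + 4)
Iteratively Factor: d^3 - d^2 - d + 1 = (d - 1)*(d^2 - 1) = (d - 1)*(d + 1)*(d - 1)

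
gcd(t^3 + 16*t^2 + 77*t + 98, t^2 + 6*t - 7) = t + 7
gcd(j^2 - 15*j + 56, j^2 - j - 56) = j - 8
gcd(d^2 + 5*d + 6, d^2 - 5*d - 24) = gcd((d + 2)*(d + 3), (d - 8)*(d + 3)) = d + 3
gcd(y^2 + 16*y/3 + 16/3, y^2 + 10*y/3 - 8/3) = y + 4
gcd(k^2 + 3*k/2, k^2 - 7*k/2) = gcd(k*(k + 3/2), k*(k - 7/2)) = k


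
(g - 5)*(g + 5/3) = g^2 - 10*g/3 - 25/3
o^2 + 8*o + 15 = (o + 3)*(o + 5)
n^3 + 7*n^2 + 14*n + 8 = (n + 1)*(n + 2)*(n + 4)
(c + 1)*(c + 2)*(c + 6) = c^3 + 9*c^2 + 20*c + 12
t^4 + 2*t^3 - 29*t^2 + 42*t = t*(t - 3)*(t - 2)*(t + 7)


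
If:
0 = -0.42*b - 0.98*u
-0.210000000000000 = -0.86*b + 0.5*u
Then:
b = 0.20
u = -0.08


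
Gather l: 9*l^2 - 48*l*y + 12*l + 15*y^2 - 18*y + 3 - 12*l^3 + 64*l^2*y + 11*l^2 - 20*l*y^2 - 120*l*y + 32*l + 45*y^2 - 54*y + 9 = -12*l^3 + l^2*(64*y + 20) + l*(-20*y^2 - 168*y + 44) + 60*y^2 - 72*y + 12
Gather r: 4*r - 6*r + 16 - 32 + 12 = -2*r - 4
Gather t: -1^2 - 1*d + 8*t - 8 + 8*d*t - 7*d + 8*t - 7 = -8*d + t*(8*d + 16) - 16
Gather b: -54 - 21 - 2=-77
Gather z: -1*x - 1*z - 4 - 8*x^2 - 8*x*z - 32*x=-8*x^2 - 33*x + z*(-8*x - 1) - 4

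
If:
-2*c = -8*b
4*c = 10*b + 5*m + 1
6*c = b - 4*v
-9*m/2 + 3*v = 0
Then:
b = 6/151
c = 24/151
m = -23/151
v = -69/302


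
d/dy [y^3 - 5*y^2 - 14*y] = 3*y^2 - 10*y - 14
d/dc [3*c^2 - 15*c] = 6*c - 15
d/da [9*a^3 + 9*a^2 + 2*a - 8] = 27*a^2 + 18*a + 2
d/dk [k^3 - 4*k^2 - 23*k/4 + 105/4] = 3*k^2 - 8*k - 23/4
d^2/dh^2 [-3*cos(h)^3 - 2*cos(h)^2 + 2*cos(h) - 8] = cos(h)/4 + 4*cos(2*h) + 27*cos(3*h)/4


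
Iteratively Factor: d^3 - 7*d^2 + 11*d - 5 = (d - 1)*(d^2 - 6*d + 5) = (d - 1)^2*(d - 5)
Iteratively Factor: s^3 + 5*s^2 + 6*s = (s)*(s^2 + 5*s + 6) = s*(s + 3)*(s + 2)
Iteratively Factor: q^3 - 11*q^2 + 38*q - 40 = (q - 2)*(q^2 - 9*q + 20) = (q - 4)*(q - 2)*(q - 5)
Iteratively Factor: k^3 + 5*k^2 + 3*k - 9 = (k + 3)*(k^2 + 2*k - 3) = (k + 3)^2*(k - 1)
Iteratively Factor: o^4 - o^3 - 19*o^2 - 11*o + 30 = (o + 3)*(o^3 - 4*o^2 - 7*o + 10) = (o - 5)*(o + 3)*(o^2 + o - 2) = (o - 5)*(o - 1)*(o + 3)*(o + 2)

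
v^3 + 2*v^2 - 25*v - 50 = (v - 5)*(v + 2)*(v + 5)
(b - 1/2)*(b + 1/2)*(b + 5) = b^3 + 5*b^2 - b/4 - 5/4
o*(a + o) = a*o + o^2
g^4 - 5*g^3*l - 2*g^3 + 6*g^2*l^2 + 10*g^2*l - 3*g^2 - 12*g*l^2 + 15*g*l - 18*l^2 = (g - 3)*(g + 1)*(g - 3*l)*(g - 2*l)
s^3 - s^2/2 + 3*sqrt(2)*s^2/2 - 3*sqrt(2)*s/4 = s*(s - 1/2)*(s + 3*sqrt(2)/2)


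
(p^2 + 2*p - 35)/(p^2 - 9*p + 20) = (p + 7)/(p - 4)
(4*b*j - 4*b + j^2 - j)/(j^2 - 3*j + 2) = (4*b + j)/(j - 2)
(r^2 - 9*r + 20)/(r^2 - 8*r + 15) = (r - 4)/(r - 3)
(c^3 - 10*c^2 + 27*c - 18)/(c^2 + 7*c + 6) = (c^3 - 10*c^2 + 27*c - 18)/(c^2 + 7*c + 6)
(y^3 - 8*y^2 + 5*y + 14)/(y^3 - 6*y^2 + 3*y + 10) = (y - 7)/(y - 5)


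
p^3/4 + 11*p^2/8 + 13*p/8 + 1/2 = (p/4 + 1)*(p + 1/2)*(p + 1)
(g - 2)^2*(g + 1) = g^3 - 3*g^2 + 4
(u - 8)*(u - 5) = u^2 - 13*u + 40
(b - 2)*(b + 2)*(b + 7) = b^3 + 7*b^2 - 4*b - 28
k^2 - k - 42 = (k - 7)*(k + 6)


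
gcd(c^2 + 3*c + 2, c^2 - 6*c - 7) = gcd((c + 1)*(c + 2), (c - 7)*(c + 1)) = c + 1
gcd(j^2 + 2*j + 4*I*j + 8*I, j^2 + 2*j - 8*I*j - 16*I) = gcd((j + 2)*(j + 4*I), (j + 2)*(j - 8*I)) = j + 2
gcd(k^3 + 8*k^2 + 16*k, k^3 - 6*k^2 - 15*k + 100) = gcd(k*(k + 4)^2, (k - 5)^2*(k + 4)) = k + 4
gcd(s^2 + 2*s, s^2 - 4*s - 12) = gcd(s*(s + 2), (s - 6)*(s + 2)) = s + 2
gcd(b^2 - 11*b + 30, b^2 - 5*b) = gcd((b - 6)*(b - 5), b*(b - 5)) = b - 5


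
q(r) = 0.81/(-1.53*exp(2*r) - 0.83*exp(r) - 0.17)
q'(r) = 0.81*(3.06*exp(2*r) + 0.83*exp(r))/(-1.53*exp(2*r) - 0.83*exp(r) - 0.17)^2 = (2.4786*exp(r) + 0.6723)*exp(r)/(1.53*exp(2*r) + 0.83*exp(r) + 0.17)^2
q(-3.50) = -4.12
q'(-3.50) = 0.58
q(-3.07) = -3.82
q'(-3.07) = 0.81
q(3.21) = -0.00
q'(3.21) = 0.00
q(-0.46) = -0.62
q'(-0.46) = 0.83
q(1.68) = -0.02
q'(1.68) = 0.03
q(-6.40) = -4.73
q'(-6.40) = 0.04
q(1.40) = -0.03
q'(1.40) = 0.05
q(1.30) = -0.03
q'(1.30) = 0.06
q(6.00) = 0.00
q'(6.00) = 0.00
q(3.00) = 0.00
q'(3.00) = 0.00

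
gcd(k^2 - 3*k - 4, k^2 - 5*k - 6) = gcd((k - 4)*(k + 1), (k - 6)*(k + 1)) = k + 1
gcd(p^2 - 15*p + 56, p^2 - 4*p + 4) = 1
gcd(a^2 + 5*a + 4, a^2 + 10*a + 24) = a + 4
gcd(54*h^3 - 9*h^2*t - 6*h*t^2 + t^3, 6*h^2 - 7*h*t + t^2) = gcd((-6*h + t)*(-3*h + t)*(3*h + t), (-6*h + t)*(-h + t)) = -6*h + t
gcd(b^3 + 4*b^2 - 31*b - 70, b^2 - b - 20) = b - 5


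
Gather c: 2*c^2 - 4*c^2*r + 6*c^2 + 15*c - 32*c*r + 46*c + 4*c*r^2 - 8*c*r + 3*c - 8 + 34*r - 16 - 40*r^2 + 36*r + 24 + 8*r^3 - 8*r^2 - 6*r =c^2*(8 - 4*r) + c*(4*r^2 - 40*r + 64) + 8*r^3 - 48*r^2 + 64*r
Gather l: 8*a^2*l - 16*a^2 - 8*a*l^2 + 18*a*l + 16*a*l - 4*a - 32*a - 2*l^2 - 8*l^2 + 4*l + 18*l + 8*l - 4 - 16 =-16*a^2 - 36*a + l^2*(-8*a - 10) + l*(8*a^2 + 34*a + 30) - 20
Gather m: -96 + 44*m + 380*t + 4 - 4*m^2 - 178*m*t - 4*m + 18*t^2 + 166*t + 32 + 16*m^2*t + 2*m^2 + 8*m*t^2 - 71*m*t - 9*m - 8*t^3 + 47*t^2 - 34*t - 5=m^2*(16*t - 2) + m*(8*t^2 - 249*t + 31) - 8*t^3 + 65*t^2 + 512*t - 65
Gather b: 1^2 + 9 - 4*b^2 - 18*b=-4*b^2 - 18*b + 10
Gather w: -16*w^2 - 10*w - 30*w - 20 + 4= -16*w^2 - 40*w - 16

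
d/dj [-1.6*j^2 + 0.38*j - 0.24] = 0.38 - 3.2*j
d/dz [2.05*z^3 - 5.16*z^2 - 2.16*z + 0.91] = 6.15*z^2 - 10.32*z - 2.16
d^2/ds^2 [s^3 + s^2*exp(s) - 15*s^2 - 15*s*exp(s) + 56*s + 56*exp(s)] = s^2*exp(s) - 11*s*exp(s) + 6*s + 28*exp(s) - 30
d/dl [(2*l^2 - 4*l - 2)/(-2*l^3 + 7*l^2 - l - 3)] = 2*(2*l^4 - 8*l^3 + 7*l^2 + 8*l + 5)/(4*l^6 - 28*l^5 + 53*l^4 - 2*l^3 - 41*l^2 + 6*l + 9)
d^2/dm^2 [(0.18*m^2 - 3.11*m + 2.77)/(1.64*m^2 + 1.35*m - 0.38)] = (4.44089209850063e-16*m^4 - 17.526352*m^3 + 45.374208*m^2 + 25.167768*m + 10.410302)/(4.410944*m^6 + 10.89288*m^5 + 5.900556*m^4 - 2.587545*m^3 - 1.367202*m^2 + 0.58482*m - 0.054872)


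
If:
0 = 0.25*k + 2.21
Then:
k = -8.84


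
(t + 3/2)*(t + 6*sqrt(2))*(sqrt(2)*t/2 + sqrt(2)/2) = sqrt(2)*t^3/2 + 5*sqrt(2)*t^2/4 + 6*t^2 + 3*sqrt(2)*t/4 + 15*t + 9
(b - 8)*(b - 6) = b^2 - 14*b + 48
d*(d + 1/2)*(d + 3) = d^3 + 7*d^2/2 + 3*d/2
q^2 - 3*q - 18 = (q - 6)*(q + 3)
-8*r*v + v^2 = v*(-8*r + v)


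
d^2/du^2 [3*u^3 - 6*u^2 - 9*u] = 18*u - 12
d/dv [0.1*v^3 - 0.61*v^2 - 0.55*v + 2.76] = 0.3*v^2 - 1.22*v - 0.55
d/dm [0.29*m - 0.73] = 0.290000000000000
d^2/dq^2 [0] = 0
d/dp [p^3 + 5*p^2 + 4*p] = 3*p^2 + 10*p + 4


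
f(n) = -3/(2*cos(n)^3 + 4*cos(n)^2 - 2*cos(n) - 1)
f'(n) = -3*(6*sin(n)*cos(n)^2 + 8*sin(n)*cos(n) - 2*sin(n))/(2*cos(n)^3 + 4*cos(n)^2 - 2*cos(n) - 1)^2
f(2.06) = -4.87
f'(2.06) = 30.99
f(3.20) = -1.00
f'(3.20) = -0.08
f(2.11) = -3.70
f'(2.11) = 17.73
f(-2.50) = -1.40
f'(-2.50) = -1.78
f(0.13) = -1.03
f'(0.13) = -0.55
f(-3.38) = -1.04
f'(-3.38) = 0.35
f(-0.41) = -1.45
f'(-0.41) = 2.89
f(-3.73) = -1.32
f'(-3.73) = 1.44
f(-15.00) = -1.54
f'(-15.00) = -2.37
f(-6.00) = -1.18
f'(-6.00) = -1.46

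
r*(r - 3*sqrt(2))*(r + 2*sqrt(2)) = r^3 - sqrt(2)*r^2 - 12*r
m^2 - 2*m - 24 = (m - 6)*(m + 4)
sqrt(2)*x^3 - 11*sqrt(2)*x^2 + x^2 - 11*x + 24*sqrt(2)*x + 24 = (x - 8)*(x - 3)*(sqrt(2)*x + 1)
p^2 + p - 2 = (p - 1)*(p + 2)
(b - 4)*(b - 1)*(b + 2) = b^3 - 3*b^2 - 6*b + 8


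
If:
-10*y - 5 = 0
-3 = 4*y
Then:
No Solution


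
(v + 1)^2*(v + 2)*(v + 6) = v^4 + 10*v^3 + 29*v^2 + 32*v + 12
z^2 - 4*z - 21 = (z - 7)*(z + 3)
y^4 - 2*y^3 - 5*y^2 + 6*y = y*(y - 3)*(y - 1)*(y + 2)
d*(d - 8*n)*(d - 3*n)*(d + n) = d^4 - 10*d^3*n + 13*d^2*n^2 + 24*d*n^3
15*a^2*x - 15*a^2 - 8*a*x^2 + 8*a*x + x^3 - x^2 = (-5*a + x)*(-3*a + x)*(x - 1)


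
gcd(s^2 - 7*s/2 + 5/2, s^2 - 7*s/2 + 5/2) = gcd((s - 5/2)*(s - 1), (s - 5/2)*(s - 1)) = s^2 - 7*s/2 + 5/2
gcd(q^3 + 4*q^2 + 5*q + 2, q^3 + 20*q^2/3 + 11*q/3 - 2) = q + 1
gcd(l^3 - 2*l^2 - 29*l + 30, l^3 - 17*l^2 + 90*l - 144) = l - 6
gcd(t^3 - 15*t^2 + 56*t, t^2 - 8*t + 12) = 1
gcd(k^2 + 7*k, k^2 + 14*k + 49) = k + 7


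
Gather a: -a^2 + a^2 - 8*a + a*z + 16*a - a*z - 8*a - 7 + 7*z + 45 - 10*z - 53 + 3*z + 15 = 0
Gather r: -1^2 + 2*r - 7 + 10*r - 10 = 12*r - 18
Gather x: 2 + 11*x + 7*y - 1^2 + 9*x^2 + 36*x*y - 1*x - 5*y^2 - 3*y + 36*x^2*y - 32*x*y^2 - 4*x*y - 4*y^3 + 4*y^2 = x^2*(36*y + 9) + x*(-32*y^2 + 32*y + 10) - 4*y^3 - y^2 + 4*y + 1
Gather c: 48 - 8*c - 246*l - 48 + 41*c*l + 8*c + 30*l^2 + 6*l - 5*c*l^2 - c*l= c*(-5*l^2 + 40*l) + 30*l^2 - 240*l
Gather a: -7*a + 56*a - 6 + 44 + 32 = 49*a + 70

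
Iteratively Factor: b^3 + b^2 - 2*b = (b - 1)*(b^2 + 2*b) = (b - 1)*(b + 2)*(b)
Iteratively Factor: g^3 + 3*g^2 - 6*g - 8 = (g + 4)*(g^2 - g - 2) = (g + 1)*(g + 4)*(g - 2)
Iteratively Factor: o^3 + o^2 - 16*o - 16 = (o + 4)*(o^2 - 3*o - 4) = (o - 4)*(o + 4)*(o + 1)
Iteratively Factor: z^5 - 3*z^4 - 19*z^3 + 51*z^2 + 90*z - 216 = (z + 3)*(z^4 - 6*z^3 - z^2 + 54*z - 72) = (z - 2)*(z + 3)*(z^3 - 4*z^2 - 9*z + 36) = (z - 4)*(z - 2)*(z + 3)*(z^2 - 9) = (z - 4)*(z - 2)*(z + 3)^2*(z - 3)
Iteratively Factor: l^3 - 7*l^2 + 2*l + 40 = (l + 2)*(l^2 - 9*l + 20) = (l - 4)*(l + 2)*(l - 5)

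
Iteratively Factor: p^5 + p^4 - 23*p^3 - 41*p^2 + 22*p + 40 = (p - 1)*(p^4 + 2*p^3 - 21*p^2 - 62*p - 40) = (p - 1)*(p + 4)*(p^3 - 2*p^2 - 13*p - 10) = (p - 1)*(p + 1)*(p + 4)*(p^2 - 3*p - 10) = (p - 5)*(p - 1)*(p + 1)*(p + 4)*(p + 2)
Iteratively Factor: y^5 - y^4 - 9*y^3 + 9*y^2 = (y)*(y^4 - y^3 - 9*y^2 + 9*y) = y*(y - 3)*(y^3 + 2*y^2 - 3*y) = y*(y - 3)*(y + 3)*(y^2 - y) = y*(y - 3)*(y - 1)*(y + 3)*(y)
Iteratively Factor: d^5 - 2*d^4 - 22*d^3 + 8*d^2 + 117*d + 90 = (d + 1)*(d^4 - 3*d^3 - 19*d^2 + 27*d + 90) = (d + 1)*(d + 3)*(d^3 - 6*d^2 - d + 30) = (d - 5)*(d + 1)*(d + 3)*(d^2 - d - 6) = (d - 5)*(d + 1)*(d + 2)*(d + 3)*(d - 3)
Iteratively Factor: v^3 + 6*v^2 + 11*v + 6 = (v + 3)*(v^2 + 3*v + 2) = (v + 2)*(v + 3)*(v + 1)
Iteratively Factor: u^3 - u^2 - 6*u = (u)*(u^2 - u - 6) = u*(u - 3)*(u + 2)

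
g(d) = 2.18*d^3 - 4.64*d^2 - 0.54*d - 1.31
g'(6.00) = 179.22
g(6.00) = 299.29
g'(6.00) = 179.22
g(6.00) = 299.29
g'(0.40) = -3.21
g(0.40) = -2.13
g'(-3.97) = 139.38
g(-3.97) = -208.70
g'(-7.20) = 405.31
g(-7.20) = -1051.64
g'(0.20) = -2.13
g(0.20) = -1.59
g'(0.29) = -2.68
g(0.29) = -1.80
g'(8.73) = 416.88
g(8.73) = 1090.79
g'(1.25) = -1.92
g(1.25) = -4.98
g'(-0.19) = 1.46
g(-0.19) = -1.39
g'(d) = 6.54*d^2 - 9.28*d - 0.54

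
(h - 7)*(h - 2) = h^2 - 9*h + 14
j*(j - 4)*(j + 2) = j^3 - 2*j^2 - 8*j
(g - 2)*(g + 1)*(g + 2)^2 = g^4 + 3*g^3 - 2*g^2 - 12*g - 8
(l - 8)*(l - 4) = l^2 - 12*l + 32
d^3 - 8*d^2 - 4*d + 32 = (d - 8)*(d - 2)*(d + 2)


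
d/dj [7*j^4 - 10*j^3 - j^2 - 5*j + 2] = 28*j^3 - 30*j^2 - 2*j - 5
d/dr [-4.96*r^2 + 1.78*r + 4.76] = 1.78 - 9.92*r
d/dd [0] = 0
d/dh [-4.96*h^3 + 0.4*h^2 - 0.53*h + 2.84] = -14.88*h^2 + 0.8*h - 0.53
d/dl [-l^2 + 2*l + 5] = 2 - 2*l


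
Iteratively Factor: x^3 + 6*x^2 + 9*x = (x)*(x^2 + 6*x + 9) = x*(x + 3)*(x + 3)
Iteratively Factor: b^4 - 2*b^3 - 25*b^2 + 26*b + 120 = (b + 4)*(b^3 - 6*b^2 - b + 30) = (b - 5)*(b + 4)*(b^2 - b - 6) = (b - 5)*(b + 2)*(b + 4)*(b - 3)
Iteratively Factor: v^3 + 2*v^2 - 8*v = (v)*(v^2 + 2*v - 8) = v*(v + 4)*(v - 2)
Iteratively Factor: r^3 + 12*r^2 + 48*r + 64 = (r + 4)*(r^2 + 8*r + 16) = (r + 4)^2*(r + 4)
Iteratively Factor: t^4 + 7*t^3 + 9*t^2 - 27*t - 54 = (t + 3)*(t^3 + 4*t^2 - 3*t - 18) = (t - 2)*(t + 3)*(t^2 + 6*t + 9) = (t - 2)*(t + 3)^2*(t + 3)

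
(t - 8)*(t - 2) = t^2 - 10*t + 16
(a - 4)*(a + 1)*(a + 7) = a^3 + 4*a^2 - 25*a - 28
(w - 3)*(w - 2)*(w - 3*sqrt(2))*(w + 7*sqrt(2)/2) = w^4 - 5*w^3 + sqrt(2)*w^3/2 - 15*w^2 - 5*sqrt(2)*w^2/2 + 3*sqrt(2)*w + 105*w - 126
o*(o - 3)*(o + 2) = o^3 - o^2 - 6*o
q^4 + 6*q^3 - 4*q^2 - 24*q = q*(q - 2)*(q + 2)*(q + 6)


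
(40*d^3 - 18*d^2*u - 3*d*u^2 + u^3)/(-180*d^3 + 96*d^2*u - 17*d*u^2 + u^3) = (-8*d^2 + 2*d*u + u^2)/(36*d^2 - 12*d*u + u^2)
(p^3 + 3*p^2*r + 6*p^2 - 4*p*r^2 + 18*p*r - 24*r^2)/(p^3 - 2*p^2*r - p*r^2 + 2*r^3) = (p^2 + 4*p*r + 6*p + 24*r)/(p^2 - p*r - 2*r^2)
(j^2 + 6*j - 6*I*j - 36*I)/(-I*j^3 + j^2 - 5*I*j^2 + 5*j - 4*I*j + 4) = (I*j^2 + 6*j*(1 + I) + 36)/(j^3 + j^2*(5 + I) + j*(4 + 5*I) + 4*I)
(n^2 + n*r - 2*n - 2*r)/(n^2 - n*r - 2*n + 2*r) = (-n - r)/(-n + r)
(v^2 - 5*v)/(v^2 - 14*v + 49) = v*(v - 5)/(v^2 - 14*v + 49)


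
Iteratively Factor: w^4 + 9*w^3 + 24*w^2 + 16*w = (w + 4)*(w^3 + 5*w^2 + 4*w) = w*(w + 4)*(w^2 + 5*w + 4) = w*(w + 1)*(w + 4)*(w + 4)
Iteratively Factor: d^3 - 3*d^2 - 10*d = (d)*(d^2 - 3*d - 10) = d*(d + 2)*(d - 5)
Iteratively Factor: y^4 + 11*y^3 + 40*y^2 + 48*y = (y + 4)*(y^3 + 7*y^2 + 12*y) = (y + 3)*(y + 4)*(y^2 + 4*y) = y*(y + 3)*(y + 4)*(y + 4)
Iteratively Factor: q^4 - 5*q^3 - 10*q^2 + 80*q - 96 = (q - 2)*(q^3 - 3*q^2 - 16*q + 48) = (q - 3)*(q - 2)*(q^2 - 16) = (q - 4)*(q - 3)*(q - 2)*(q + 4)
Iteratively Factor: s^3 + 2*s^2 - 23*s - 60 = (s + 4)*(s^2 - 2*s - 15) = (s + 3)*(s + 4)*(s - 5)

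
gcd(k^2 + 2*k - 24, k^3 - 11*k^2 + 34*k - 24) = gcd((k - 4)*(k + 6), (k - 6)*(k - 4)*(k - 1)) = k - 4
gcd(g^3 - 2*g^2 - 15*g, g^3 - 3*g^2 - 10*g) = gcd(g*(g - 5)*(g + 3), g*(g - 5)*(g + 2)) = g^2 - 5*g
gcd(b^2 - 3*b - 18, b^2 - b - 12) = b + 3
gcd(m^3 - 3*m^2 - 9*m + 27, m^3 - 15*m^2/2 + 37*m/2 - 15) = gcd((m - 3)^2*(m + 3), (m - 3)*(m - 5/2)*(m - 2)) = m - 3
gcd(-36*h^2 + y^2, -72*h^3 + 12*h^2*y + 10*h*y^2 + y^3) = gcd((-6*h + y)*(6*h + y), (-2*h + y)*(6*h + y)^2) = 6*h + y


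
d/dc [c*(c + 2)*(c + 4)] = 3*c^2 + 12*c + 8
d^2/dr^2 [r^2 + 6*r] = 2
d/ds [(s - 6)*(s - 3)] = 2*s - 9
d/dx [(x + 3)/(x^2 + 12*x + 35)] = (x^2 + 12*x - 2*(x + 3)*(x + 6) + 35)/(x^2 + 12*x + 35)^2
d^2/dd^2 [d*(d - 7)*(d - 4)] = 6*d - 22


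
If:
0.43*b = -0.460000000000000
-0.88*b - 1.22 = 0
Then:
No Solution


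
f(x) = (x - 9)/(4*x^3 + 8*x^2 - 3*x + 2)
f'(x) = (x - 9)*(-12*x^2 - 16*x + 3)/(4*x^3 + 8*x^2 - 3*x + 2)^2 + 1/(4*x^3 + 8*x^2 - 3*x + 2) = (4*x^3 + 8*x^2 - 3*x - (x - 9)*(12*x^2 + 16*x - 3) + 2)/(4*x^3 + 8*x^2 - 3*x + 2)^2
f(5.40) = -0.00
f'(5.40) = 0.00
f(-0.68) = -1.49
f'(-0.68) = -1.77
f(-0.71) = -1.44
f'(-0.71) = -1.63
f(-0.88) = -1.22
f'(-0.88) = -1.05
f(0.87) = -1.01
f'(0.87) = 2.62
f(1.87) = -0.14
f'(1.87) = 0.21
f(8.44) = -0.00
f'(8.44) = 0.00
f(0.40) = -3.68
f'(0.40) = 8.81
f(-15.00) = 0.00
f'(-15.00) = 0.00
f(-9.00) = 0.01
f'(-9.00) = 0.00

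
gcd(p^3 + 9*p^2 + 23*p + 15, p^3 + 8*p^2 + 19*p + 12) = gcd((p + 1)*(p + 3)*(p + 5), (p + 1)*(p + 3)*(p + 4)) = p^2 + 4*p + 3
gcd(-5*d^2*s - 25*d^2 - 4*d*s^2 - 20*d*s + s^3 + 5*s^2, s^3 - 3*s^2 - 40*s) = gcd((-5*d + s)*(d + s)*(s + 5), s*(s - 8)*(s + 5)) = s + 5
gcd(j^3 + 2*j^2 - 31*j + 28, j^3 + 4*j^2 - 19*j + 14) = j^2 + 6*j - 7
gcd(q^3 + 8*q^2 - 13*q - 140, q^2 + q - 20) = q^2 + q - 20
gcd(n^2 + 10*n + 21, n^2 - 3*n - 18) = n + 3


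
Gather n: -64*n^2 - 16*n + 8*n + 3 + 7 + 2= -64*n^2 - 8*n + 12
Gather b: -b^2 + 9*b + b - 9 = -b^2 + 10*b - 9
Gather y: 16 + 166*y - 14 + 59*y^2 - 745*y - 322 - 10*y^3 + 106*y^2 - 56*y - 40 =-10*y^3 + 165*y^2 - 635*y - 360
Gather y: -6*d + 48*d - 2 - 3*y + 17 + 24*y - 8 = 42*d + 21*y + 7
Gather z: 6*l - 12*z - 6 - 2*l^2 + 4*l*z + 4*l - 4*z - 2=-2*l^2 + 10*l + z*(4*l - 16) - 8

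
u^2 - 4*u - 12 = (u - 6)*(u + 2)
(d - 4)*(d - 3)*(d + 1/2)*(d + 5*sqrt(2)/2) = d^4 - 13*d^3/2 + 5*sqrt(2)*d^3/2 - 65*sqrt(2)*d^2/4 + 17*d^2/2 + 6*d + 85*sqrt(2)*d/4 + 15*sqrt(2)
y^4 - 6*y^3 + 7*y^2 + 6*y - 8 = (y - 4)*(y - 2)*(y - 1)*(y + 1)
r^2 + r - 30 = (r - 5)*(r + 6)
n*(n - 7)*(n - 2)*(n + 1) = n^4 - 8*n^3 + 5*n^2 + 14*n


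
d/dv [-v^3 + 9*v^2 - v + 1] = -3*v^2 + 18*v - 1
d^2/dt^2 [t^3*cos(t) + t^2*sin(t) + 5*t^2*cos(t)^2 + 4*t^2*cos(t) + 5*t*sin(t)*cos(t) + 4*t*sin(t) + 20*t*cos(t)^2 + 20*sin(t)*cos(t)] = -t^3*cos(t) - 7*t^2*sin(t) - 4*t^2*cos(t) - 10*t^2*cos(2*t) - 20*t*sin(t) - 30*t*sin(2*t) + 10*t*cos(t) - 40*t*cos(2*t) + 2*sin(t) - 80*sin(2*t) + 16*cos(t) + 15*cos(2*t) + 5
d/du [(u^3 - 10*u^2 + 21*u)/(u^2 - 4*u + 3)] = (u^2 - 2*u + 7)/(u^2 - 2*u + 1)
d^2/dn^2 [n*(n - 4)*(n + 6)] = 6*n + 4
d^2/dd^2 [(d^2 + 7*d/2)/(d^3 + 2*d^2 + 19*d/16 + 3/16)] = 16*(512*d^6 + 5376*d^5 + 8928*d^4 + 3152*d^3 - 2592*d^2 - 2016*d - 381)/(4096*d^9 + 24576*d^8 + 63744*d^7 + 93440*d^6 + 84912*d^5 + 49344*d^4 + 18235*d^3 + 4113*d^2 + 513*d + 27)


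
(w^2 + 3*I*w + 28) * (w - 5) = w^3 - 5*w^2 + 3*I*w^2 + 28*w - 15*I*w - 140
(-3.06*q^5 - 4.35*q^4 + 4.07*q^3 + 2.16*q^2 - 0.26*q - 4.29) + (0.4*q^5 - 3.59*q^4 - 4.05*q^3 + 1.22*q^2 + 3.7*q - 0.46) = -2.66*q^5 - 7.94*q^4 + 0.0200000000000005*q^3 + 3.38*q^2 + 3.44*q - 4.75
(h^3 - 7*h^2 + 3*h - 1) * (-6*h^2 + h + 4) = -6*h^5 + 43*h^4 - 21*h^3 - 19*h^2 + 11*h - 4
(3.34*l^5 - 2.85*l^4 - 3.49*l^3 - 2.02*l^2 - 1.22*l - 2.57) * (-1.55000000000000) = -5.177*l^5 + 4.4175*l^4 + 5.4095*l^3 + 3.131*l^2 + 1.891*l + 3.9835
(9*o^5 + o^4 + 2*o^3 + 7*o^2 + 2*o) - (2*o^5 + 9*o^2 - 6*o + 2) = 7*o^5 + o^4 + 2*o^3 - 2*o^2 + 8*o - 2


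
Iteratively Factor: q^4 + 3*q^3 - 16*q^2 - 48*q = (q - 4)*(q^3 + 7*q^2 + 12*q) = q*(q - 4)*(q^2 + 7*q + 12) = q*(q - 4)*(q + 4)*(q + 3)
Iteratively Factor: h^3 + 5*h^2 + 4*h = (h + 4)*(h^2 + h) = h*(h + 4)*(h + 1)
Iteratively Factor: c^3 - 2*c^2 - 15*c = (c + 3)*(c^2 - 5*c) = (c - 5)*(c + 3)*(c)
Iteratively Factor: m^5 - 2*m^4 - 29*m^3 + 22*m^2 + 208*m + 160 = (m + 4)*(m^4 - 6*m^3 - 5*m^2 + 42*m + 40) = (m + 1)*(m + 4)*(m^3 - 7*m^2 + 2*m + 40) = (m - 4)*(m + 1)*(m + 4)*(m^2 - 3*m - 10) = (m - 4)*(m + 1)*(m + 2)*(m + 4)*(m - 5)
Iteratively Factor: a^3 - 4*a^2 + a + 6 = (a + 1)*(a^2 - 5*a + 6) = (a - 2)*(a + 1)*(a - 3)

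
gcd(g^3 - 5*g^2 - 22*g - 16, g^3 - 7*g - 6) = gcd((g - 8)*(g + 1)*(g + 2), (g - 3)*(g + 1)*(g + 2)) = g^2 + 3*g + 2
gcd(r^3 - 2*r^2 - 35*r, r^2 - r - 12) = 1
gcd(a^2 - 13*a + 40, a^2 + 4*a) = 1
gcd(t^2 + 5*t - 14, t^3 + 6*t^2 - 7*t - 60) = 1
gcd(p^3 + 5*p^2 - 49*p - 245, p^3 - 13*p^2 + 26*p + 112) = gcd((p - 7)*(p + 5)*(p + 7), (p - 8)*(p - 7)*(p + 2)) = p - 7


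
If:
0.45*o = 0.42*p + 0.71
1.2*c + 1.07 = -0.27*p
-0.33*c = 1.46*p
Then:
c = -0.94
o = 1.78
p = 0.21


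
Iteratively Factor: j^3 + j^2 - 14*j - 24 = (j - 4)*(j^2 + 5*j + 6) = (j - 4)*(j + 2)*(j + 3)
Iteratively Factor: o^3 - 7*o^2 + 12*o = (o)*(o^2 - 7*o + 12) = o*(o - 3)*(o - 4)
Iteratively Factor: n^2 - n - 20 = (n - 5)*(n + 4)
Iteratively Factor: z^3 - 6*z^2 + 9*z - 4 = (z - 1)*(z^2 - 5*z + 4) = (z - 4)*(z - 1)*(z - 1)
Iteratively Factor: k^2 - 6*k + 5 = (k - 5)*(k - 1)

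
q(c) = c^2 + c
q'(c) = 2*c + 1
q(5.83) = 39.82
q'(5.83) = 12.66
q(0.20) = 0.24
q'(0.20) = 1.40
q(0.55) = 0.85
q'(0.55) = 2.10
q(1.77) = 4.90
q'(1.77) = 4.54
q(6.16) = 44.11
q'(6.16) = 13.32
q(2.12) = 6.61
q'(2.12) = 5.24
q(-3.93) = 11.51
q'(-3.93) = -6.86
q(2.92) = 11.45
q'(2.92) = 6.84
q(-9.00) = 72.00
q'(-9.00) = -17.00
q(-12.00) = 132.00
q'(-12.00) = -23.00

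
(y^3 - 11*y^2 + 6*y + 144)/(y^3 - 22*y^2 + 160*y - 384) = (y + 3)/(y - 8)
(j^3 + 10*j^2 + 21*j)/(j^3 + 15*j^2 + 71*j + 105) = j/(j + 5)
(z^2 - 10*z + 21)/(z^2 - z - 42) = (z - 3)/(z + 6)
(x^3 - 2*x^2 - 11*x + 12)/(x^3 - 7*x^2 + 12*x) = (x^2 + 2*x - 3)/(x*(x - 3))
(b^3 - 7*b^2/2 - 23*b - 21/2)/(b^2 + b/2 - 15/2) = (2*b^2 - 13*b - 7)/(2*b - 5)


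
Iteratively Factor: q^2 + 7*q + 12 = (q + 3)*(q + 4)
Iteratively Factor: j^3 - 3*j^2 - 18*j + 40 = (j + 4)*(j^2 - 7*j + 10) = (j - 2)*(j + 4)*(j - 5)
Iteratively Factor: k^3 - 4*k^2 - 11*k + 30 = (k + 3)*(k^2 - 7*k + 10) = (k - 5)*(k + 3)*(k - 2)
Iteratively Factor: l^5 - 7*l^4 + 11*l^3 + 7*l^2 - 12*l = (l - 4)*(l^4 - 3*l^3 - l^2 + 3*l) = (l - 4)*(l - 3)*(l^3 - l) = (l - 4)*(l - 3)*(l - 1)*(l^2 + l) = l*(l - 4)*(l - 3)*(l - 1)*(l + 1)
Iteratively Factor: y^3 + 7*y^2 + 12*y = (y + 3)*(y^2 + 4*y) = y*(y + 3)*(y + 4)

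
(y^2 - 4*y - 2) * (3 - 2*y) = -2*y^3 + 11*y^2 - 8*y - 6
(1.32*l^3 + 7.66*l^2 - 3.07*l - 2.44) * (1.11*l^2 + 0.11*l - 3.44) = 1.4652*l^5 + 8.6478*l^4 - 7.1059*l^3 - 29.3965*l^2 + 10.2924*l + 8.3936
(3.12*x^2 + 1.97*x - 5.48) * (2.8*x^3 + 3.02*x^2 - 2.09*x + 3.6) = 8.736*x^5 + 14.9384*x^4 - 15.9154*x^3 - 9.4349*x^2 + 18.5452*x - 19.728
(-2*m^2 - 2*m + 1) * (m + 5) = -2*m^3 - 12*m^2 - 9*m + 5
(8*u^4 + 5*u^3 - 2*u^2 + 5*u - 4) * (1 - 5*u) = -40*u^5 - 17*u^4 + 15*u^3 - 27*u^2 + 25*u - 4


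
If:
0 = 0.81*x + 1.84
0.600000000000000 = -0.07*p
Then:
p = -8.57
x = -2.27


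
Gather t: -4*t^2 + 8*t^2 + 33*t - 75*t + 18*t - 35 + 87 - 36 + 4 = 4*t^2 - 24*t + 20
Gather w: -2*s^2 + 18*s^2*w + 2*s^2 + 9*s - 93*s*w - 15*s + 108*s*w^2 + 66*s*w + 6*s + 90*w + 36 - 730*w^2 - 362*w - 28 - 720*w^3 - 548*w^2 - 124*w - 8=-720*w^3 + w^2*(108*s - 1278) + w*(18*s^2 - 27*s - 396)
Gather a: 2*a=2*a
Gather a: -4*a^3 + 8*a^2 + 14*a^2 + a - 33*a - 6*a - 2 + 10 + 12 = -4*a^3 + 22*a^2 - 38*a + 20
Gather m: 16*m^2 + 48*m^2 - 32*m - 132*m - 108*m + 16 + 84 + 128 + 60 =64*m^2 - 272*m + 288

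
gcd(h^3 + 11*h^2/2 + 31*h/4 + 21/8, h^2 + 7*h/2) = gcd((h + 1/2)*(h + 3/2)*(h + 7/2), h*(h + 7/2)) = h + 7/2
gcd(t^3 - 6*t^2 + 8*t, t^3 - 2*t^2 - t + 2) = t - 2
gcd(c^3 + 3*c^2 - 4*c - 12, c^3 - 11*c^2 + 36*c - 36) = c - 2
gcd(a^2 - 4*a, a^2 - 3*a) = a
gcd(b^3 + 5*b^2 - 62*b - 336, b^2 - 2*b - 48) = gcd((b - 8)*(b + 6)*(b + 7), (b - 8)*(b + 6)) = b^2 - 2*b - 48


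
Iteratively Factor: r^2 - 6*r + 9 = (r - 3)*(r - 3)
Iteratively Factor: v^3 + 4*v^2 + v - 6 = (v + 2)*(v^2 + 2*v - 3) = (v - 1)*(v + 2)*(v + 3)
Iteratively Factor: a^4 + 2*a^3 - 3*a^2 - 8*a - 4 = (a + 1)*(a^3 + a^2 - 4*a - 4) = (a - 2)*(a + 1)*(a^2 + 3*a + 2) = (a - 2)*(a + 1)^2*(a + 2)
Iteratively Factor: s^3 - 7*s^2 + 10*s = (s - 2)*(s^2 - 5*s) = (s - 5)*(s - 2)*(s)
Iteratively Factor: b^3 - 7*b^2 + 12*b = (b - 4)*(b^2 - 3*b) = b*(b - 4)*(b - 3)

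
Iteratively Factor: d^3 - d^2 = (d - 1)*(d^2) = d*(d - 1)*(d)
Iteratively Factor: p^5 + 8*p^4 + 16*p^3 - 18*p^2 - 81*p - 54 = (p + 3)*(p^4 + 5*p^3 + p^2 - 21*p - 18) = (p + 3)^2*(p^3 + 2*p^2 - 5*p - 6) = (p - 2)*(p + 3)^2*(p^2 + 4*p + 3) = (p - 2)*(p + 3)^3*(p + 1)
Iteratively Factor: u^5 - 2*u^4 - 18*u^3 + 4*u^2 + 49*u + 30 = (u + 3)*(u^4 - 5*u^3 - 3*u^2 + 13*u + 10) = (u + 1)*(u + 3)*(u^3 - 6*u^2 + 3*u + 10) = (u + 1)^2*(u + 3)*(u^2 - 7*u + 10) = (u - 5)*(u + 1)^2*(u + 3)*(u - 2)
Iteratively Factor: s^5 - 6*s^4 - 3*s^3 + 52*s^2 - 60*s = (s - 2)*(s^4 - 4*s^3 - 11*s^2 + 30*s) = (s - 2)^2*(s^3 - 2*s^2 - 15*s) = (s - 2)^2*(s + 3)*(s^2 - 5*s) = s*(s - 2)^2*(s + 3)*(s - 5)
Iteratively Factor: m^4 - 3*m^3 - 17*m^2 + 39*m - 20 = (m + 4)*(m^3 - 7*m^2 + 11*m - 5) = (m - 1)*(m + 4)*(m^2 - 6*m + 5) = (m - 5)*(m - 1)*(m + 4)*(m - 1)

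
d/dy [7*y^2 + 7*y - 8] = 14*y + 7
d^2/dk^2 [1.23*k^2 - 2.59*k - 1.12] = 2.46000000000000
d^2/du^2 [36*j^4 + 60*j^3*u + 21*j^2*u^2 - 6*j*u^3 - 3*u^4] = 42*j^2 - 36*j*u - 36*u^2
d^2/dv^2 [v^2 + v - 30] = 2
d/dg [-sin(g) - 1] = -cos(g)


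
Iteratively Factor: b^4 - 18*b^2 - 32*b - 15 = (b + 1)*(b^3 - b^2 - 17*b - 15) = (b + 1)*(b + 3)*(b^2 - 4*b - 5) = (b + 1)^2*(b + 3)*(b - 5)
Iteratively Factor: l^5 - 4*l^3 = (l + 2)*(l^4 - 2*l^3) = l*(l + 2)*(l^3 - 2*l^2) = l^2*(l + 2)*(l^2 - 2*l) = l^2*(l - 2)*(l + 2)*(l)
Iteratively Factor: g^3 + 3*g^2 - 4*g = (g)*(g^2 + 3*g - 4) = g*(g - 1)*(g + 4)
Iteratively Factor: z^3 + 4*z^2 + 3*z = (z)*(z^2 + 4*z + 3) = z*(z + 3)*(z + 1)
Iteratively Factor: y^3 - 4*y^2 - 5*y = (y)*(y^2 - 4*y - 5) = y*(y + 1)*(y - 5)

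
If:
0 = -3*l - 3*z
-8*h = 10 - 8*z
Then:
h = z - 5/4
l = -z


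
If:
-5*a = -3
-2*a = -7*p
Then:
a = 3/5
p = 6/35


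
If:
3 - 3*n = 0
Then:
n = 1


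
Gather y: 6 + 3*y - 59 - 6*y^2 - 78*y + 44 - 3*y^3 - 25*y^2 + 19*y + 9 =-3*y^3 - 31*y^2 - 56*y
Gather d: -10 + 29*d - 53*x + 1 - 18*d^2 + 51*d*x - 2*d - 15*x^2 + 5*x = -18*d^2 + d*(51*x + 27) - 15*x^2 - 48*x - 9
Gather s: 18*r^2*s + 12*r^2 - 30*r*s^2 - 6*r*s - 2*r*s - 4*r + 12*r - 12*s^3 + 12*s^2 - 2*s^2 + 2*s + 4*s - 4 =12*r^2 + 8*r - 12*s^3 + s^2*(10 - 30*r) + s*(18*r^2 - 8*r + 6) - 4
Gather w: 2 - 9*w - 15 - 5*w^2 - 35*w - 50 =-5*w^2 - 44*w - 63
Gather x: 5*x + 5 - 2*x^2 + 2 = -2*x^2 + 5*x + 7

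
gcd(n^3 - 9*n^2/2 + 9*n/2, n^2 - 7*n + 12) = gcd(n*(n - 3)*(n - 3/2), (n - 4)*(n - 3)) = n - 3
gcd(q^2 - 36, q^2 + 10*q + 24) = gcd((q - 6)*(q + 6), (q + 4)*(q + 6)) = q + 6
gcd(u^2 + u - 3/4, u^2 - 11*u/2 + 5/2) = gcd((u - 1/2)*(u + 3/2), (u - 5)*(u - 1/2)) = u - 1/2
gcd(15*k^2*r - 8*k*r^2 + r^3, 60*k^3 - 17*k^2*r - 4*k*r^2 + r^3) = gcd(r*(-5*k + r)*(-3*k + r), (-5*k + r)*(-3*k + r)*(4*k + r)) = 15*k^2 - 8*k*r + r^2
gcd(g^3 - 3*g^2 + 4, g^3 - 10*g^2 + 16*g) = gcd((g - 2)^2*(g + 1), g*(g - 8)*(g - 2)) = g - 2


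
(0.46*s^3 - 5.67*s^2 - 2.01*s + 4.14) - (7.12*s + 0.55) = 0.46*s^3 - 5.67*s^2 - 9.13*s + 3.59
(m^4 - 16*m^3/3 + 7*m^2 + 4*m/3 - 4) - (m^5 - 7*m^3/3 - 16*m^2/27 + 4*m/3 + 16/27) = -m^5 + m^4 - 3*m^3 + 205*m^2/27 - 124/27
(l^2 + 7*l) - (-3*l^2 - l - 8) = 4*l^2 + 8*l + 8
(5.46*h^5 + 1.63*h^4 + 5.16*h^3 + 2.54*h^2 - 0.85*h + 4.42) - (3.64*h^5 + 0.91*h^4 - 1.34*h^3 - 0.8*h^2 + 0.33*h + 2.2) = 1.82*h^5 + 0.72*h^4 + 6.5*h^3 + 3.34*h^2 - 1.18*h + 2.22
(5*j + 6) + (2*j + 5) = 7*j + 11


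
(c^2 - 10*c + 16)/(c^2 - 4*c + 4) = (c - 8)/(c - 2)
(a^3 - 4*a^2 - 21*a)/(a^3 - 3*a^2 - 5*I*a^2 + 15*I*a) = (a^2 - 4*a - 21)/(a^2 - 3*a - 5*I*a + 15*I)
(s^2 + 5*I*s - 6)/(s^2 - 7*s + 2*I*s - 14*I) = (s + 3*I)/(s - 7)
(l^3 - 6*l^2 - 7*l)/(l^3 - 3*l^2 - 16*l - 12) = l*(l - 7)/(l^2 - 4*l - 12)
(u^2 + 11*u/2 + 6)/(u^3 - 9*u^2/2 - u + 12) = (u + 4)/(u^2 - 6*u + 8)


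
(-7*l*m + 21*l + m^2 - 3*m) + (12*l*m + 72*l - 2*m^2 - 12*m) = 5*l*m + 93*l - m^2 - 15*m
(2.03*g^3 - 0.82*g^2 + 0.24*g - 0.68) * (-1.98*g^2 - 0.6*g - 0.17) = -4.0194*g^5 + 0.4056*g^4 - 0.3283*g^3 + 1.3418*g^2 + 0.3672*g + 0.1156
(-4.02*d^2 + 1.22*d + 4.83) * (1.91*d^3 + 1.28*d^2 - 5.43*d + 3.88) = -7.6782*d^5 - 2.8154*d^4 + 32.6155*d^3 - 16.0398*d^2 - 21.4933*d + 18.7404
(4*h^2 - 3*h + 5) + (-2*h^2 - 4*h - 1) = 2*h^2 - 7*h + 4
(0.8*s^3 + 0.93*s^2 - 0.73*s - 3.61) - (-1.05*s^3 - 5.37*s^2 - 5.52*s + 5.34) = 1.85*s^3 + 6.3*s^2 + 4.79*s - 8.95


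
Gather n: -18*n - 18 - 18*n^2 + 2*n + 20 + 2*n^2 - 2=-16*n^2 - 16*n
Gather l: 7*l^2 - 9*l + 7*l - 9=7*l^2 - 2*l - 9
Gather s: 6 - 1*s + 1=7 - s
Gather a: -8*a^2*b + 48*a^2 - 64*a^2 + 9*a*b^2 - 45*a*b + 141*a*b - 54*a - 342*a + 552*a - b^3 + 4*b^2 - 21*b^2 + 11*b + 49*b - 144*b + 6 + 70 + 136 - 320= a^2*(-8*b - 16) + a*(9*b^2 + 96*b + 156) - b^3 - 17*b^2 - 84*b - 108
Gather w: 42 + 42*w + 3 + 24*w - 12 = 66*w + 33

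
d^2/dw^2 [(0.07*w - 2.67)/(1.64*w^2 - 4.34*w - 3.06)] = ((9.3652 - 0.6888*w)*(-1.64*w^2 + 4.34*w + 3.06) - (0.07*w - 2.67)*(3.28*w - 4.34)*(6.56*w - 8.68))/(-1.64*w^2 + 4.34*w + 3.06)^3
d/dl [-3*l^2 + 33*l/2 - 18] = 33/2 - 6*l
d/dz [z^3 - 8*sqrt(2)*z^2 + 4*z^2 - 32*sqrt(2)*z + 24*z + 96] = 3*z^2 - 16*sqrt(2)*z + 8*z - 32*sqrt(2) + 24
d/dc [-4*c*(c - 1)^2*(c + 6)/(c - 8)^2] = 8*(-c^4 + 14*c^3 + 48*c^2 - 85*c + 24)/(c^3 - 24*c^2 + 192*c - 512)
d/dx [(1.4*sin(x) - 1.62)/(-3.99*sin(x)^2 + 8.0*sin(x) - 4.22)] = (5.586*sin(x)^2 - 12.9276*sin(x) + 7.052)*cos(x)/(15.9201*sin(x)^4 - 63.84*sin(x)^3 + 97.6756*sin(x)^2 - 67.52*sin(x) + 17.8084)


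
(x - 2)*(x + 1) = x^2 - x - 2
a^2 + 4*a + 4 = (a + 2)^2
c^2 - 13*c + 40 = (c - 8)*(c - 5)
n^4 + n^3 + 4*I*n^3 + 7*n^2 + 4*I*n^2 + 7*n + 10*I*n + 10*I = (n + 1)*(n - 2*I)*(n + I)*(n + 5*I)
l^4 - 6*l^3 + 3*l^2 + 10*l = l*(l - 5)*(l - 2)*(l + 1)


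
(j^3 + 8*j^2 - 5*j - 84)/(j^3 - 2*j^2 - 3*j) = (j^2 + 11*j + 28)/(j*(j + 1))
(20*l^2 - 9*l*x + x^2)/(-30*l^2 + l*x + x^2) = (-4*l + x)/(6*l + x)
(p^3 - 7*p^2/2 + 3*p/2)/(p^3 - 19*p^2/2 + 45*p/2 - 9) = p/(p - 6)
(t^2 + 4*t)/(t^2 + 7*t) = (t + 4)/(t + 7)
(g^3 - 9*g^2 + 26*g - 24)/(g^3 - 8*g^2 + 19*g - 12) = (g - 2)/(g - 1)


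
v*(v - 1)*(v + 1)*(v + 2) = v^4 + 2*v^3 - v^2 - 2*v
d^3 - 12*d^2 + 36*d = d*(d - 6)^2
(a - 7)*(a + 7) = a^2 - 49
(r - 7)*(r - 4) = r^2 - 11*r + 28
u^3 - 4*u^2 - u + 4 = (u - 4)*(u - 1)*(u + 1)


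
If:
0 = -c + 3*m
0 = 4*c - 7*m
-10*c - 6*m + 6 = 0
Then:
No Solution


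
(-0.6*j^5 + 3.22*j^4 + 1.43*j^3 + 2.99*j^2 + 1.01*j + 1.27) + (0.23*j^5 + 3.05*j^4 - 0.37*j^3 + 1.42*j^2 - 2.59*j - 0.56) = -0.37*j^5 + 6.27*j^4 + 1.06*j^3 + 4.41*j^2 - 1.58*j + 0.71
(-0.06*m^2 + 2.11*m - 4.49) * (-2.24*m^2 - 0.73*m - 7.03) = 0.1344*m^4 - 4.6826*m^3 + 8.9391*m^2 - 11.5556*m + 31.5647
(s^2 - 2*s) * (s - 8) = s^3 - 10*s^2 + 16*s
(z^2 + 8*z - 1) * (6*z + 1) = 6*z^3 + 49*z^2 + 2*z - 1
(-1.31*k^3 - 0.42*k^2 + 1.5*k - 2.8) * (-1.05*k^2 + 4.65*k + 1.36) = 1.3755*k^5 - 5.6505*k^4 - 5.3096*k^3 + 9.3438*k^2 - 10.98*k - 3.808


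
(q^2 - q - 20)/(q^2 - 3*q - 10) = (q + 4)/(q + 2)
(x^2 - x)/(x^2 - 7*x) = (x - 1)/(x - 7)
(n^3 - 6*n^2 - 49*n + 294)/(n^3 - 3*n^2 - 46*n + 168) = (n - 7)/(n - 4)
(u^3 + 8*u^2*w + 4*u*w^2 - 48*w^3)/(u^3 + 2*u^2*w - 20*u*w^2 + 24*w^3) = (u + 4*w)/(u - 2*w)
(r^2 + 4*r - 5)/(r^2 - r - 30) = (r - 1)/(r - 6)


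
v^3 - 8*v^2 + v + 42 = (v - 7)*(v - 3)*(v + 2)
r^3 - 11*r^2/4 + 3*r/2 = r*(r - 2)*(r - 3/4)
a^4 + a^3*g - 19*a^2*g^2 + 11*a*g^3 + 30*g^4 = (a - 3*g)*(a - 2*g)*(a + g)*(a + 5*g)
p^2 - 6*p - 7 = (p - 7)*(p + 1)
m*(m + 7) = m^2 + 7*m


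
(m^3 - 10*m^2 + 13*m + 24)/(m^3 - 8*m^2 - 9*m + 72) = (m + 1)/(m + 3)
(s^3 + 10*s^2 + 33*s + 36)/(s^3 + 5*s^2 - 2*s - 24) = (s + 3)/(s - 2)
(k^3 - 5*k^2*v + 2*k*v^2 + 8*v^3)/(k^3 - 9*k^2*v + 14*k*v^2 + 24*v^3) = (-k + 2*v)/(-k + 6*v)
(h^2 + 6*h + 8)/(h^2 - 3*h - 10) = (h + 4)/(h - 5)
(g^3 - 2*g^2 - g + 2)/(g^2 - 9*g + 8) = (g^2 - g - 2)/(g - 8)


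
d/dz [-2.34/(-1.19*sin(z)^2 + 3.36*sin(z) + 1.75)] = (7.8624 - 5.5692*sin(z))*cos(z)/(-1.19*sin(z)^2 + 3.36*sin(z) + 1.75)^2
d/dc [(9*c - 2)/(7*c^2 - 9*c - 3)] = (-63*c^2 + 28*c - 45)/(49*c^4 - 126*c^3 + 39*c^2 + 54*c + 9)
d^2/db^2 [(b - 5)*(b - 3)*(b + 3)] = 6*b - 10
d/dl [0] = 0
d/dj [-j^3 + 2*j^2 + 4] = j*(4 - 3*j)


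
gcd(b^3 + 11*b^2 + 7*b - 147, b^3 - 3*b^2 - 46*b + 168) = b + 7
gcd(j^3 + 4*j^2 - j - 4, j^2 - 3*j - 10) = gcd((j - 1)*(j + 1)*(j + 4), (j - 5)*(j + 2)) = 1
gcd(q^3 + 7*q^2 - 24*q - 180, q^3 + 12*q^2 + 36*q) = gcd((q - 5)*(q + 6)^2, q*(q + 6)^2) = q^2 + 12*q + 36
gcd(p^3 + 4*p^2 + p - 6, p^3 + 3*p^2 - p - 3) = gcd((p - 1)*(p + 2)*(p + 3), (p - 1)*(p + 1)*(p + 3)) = p^2 + 2*p - 3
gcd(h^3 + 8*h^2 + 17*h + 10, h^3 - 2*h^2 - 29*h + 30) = h + 5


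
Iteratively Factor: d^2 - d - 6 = (d + 2)*(d - 3)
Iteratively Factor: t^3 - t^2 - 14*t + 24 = (t - 2)*(t^2 + t - 12) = (t - 3)*(t - 2)*(t + 4)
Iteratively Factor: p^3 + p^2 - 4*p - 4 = (p + 1)*(p^2 - 4) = (p - 2)*(p + 1)*(p + 2)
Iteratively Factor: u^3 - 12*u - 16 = (u - 4)*(u^2 + 4*u + 4) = (u - 4)*(u + 2)*(u + 2)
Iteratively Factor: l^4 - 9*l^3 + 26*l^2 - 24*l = (l - 2)*(l^3 - 7*l^2 + 12*l) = l*(l - 2)*(l^2 - 7*l + 12) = l*(l - 4)*(l - 2)*(l - 3)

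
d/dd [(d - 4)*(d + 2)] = 2*d - 2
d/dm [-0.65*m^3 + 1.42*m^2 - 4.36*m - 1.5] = -1.95*m^2 + 2.84*m - 4.36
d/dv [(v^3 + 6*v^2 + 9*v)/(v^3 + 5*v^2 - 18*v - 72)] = (-v^2 - 48*v - 72)/(v^4 + 4*v^3 - 44*v^2 - 96*v + 576)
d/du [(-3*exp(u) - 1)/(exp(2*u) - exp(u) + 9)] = ((2*exp(u) - 1)*(3*exp(u) + 1) - 3*exp(2*u) + 3*exp(u) - 27)*exp(u)/(exp(2*u) - exp(u) + 9)^2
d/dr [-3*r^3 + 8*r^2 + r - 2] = -9*r^2 + 16*r + 1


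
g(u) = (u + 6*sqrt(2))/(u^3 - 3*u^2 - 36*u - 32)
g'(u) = (u + 6*sqrt(2))*(-3*u^2 + 6*u + 36)/(u^3 - 3*u^2 - 36*u - 32)^2 + 1/(u^3 - 3*u^2 - 36*u - 32) = (u^3 - 3*u^2 - 36*u + 3*(u + 6*sqrt(2))*(-u^2 + 2*u + 12) - 32)/(-u^3 + 3*u^2 + 36*u + 32)^2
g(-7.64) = 0.00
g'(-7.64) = 0.00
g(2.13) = -0.09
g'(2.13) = 0.02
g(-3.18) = 0.27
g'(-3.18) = -0.13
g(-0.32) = -0.39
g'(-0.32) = 0.59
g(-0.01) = -0.27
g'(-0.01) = 0.27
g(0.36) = -0.20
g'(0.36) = 0.14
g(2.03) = -0.10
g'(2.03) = 0.02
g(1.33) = -0.12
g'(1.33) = 0.04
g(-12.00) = 0.00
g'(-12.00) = 0.00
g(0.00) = -0.27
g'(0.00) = 0.27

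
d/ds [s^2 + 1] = 2*s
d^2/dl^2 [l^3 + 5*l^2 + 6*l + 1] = 6*l + 10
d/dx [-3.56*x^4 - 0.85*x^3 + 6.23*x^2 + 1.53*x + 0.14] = -14.24*x^3 - 2.55*x^2 + 12.46*x + 1.53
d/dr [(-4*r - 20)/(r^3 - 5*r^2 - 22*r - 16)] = 8*(r^3 + 5*r^2 - 25*r - 47)/(r^6 - 10*r^5 - 19*r^4 + 188*r^3 + 644*r^2 + 704*r + 256)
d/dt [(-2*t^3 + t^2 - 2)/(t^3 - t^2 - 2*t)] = (t^4 + 8*t^3 + 4*t^2 - 4*t - 4)/(t^2*(t^4 - 2*t^3 - 3*t^2 + 4*t + 4))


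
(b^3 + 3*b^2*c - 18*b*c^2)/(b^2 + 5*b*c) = (b^2 + 3*b*c - 18*c^2)/(b + 5*c)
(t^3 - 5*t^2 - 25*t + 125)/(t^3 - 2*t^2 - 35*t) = (t^2 - 10*t + 25)/(t*(t - 7))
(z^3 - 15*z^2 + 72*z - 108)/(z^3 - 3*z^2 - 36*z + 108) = (z - 6)/(z + 6)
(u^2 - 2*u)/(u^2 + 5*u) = (u - 2)/(u + 5)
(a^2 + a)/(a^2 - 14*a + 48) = a*(a + 1)/(a^2 - 14*a + 48)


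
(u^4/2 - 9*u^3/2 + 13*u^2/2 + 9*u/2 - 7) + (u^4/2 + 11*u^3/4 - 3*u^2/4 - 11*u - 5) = u^4 - 7*u^3/4 + 23*u^2/4 - 13*u/2 - 12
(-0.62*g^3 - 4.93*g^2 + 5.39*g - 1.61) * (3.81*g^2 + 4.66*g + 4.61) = -2.3622*g^5 - 21.6725*g^4 - 5.2961*g^3 - 3.744*g^2 + 17.3453*g - 7.4221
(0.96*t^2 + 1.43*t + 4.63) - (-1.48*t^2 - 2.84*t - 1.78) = 2.44*t^2 + 4.27*t + 6.41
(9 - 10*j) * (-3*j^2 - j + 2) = 30*j^3 - 17*j^2 - 29*j + 18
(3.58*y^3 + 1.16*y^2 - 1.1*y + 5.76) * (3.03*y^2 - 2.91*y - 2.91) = 10.8474*y^5 - 6.903*y^4 - 17.1264*y^3 + 17.2782*y^2 - 13.5606*y - 16.7616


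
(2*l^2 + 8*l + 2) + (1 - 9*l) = 2*l^2 - l + 3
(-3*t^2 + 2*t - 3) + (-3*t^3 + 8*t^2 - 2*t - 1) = -3*t^3 + 5*t^2 - 4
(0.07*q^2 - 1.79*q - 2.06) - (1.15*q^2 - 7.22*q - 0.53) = -1.08*q^2 + 5.43*q - 1.53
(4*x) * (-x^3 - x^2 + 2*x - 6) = -4*x^4 - 4*x^3 + 8*x^2 - 24*x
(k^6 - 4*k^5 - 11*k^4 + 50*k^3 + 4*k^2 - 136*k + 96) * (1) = k^6 - 4*k^5 - 11*k^4 + 50*k^3 + 4*k^2 - 136*k + 96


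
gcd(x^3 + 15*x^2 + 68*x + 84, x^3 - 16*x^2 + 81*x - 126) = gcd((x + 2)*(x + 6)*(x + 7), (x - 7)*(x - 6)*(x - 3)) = 1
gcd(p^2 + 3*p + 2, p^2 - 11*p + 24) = 1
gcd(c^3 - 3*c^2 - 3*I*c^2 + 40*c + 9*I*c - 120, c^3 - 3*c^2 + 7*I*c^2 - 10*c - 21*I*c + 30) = c^2 + c*(-3 + 5*I) - 15*I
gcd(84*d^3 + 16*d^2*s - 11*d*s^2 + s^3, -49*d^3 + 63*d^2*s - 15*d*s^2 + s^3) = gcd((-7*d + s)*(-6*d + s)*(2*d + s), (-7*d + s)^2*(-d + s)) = -7*d + s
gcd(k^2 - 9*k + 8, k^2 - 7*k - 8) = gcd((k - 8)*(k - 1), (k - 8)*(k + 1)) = k - 8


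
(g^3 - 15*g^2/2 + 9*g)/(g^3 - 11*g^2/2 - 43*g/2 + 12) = g*(2*g^2 - 15*g + 18)/(2*g^3 - 11*g^2 - 43*g + 24)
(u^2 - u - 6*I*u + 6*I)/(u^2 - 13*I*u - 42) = (u - 1)/(u - 7*I)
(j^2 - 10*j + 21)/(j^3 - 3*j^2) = (j - 7)/j^2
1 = 1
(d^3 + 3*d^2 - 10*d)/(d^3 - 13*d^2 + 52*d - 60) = d*(d + 5)/(d^2 - 11*d + 30)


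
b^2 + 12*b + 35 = (b + 5)*(b + 7)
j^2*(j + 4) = j^3 + 4*j^2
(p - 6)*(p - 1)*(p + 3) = p^3 - 4*p^2 - 15*p + 18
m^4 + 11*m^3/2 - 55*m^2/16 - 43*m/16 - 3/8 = (m - 1)*(m + 1/4)^2*(m + 6)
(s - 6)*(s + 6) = s^2 - 36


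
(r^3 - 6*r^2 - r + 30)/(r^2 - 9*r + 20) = (r^2 - r - 6)/(r - 4)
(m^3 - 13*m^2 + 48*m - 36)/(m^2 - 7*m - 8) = (-m^3 + 13*m^2 - 48*m + 36)/(-m^2 + 7*m + 8)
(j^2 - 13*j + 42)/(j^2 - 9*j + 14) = (j - 6)/(j - 2)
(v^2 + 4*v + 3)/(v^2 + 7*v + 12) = (v + 1)/(v + 4)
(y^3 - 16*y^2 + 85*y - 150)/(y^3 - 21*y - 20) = (y^2 - 11*y + 30)/(y^2 + 5*y + 4)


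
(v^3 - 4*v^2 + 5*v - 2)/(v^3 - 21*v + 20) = (v^2 - 3*v + 2)/(v^2 + v - 20)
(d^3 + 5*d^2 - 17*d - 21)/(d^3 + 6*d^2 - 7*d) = (d^2 - 2*d - 3)/(d*(d - 1))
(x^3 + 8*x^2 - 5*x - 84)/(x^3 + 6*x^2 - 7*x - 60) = (x + 7)/(x + 5)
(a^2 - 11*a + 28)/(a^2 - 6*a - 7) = (a - 4)/(a + 1)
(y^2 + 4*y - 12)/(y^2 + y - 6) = (y + 6)/(y + 3)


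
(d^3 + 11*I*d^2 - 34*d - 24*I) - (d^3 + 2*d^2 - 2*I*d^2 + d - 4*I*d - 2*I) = -2*d^2 + 13*I*d^2 - 35*d + 4*I*d - 22*I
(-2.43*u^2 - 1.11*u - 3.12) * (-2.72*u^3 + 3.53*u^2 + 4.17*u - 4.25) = 6.6096*u^5 - 5.5587*u^4 - 5.565*u^3 - 5.3148*u^2 - 8.2929*u + 13.26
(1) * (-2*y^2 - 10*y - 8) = -2*y^2 - 10*y - 8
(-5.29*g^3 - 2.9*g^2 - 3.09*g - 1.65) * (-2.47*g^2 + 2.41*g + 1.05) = 13.0663*g^5 - 5.5859*g^4 - 4.9112*g^3 - 6.4164*g^2 - 7.221*g - 1.7325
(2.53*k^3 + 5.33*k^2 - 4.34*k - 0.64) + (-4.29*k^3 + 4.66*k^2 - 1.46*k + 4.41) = -1.76*k^3 + 9.99*k^2 - 5.8*k + 3.77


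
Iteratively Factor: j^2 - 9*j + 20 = (j - 5)*(j - 4)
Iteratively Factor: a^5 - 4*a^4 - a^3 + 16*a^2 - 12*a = (a)*(a^4 - 4*a^3 - a^2 + 16*a - 12) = a*(a + 2)*(a^3 - 6*a^2 + 11*a - 6) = a*(a - 1)*(a + 2)*(a^2 - 5*a + 6) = a*(a - 3)*(a - 1)*(a + 2)*(a - 2)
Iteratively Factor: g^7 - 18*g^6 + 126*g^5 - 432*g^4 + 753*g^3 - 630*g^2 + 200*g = (g - 5)*(g^6 - 13*g^5 + 61*g^4 - 127*g^3 + 118*g^2 - 40*g) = (g - 5)*(g - 1)*(g^5 - 12*g^4 + 49*g^3 - 78*g^2 + 40*g) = (g - 5)^2*(g - 1)*(g^4 - 7*g^3 + 14*g^2 - 8*g) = (g - 5)^2*(g - 4)*(g - 1)*(g^3 - 3*g^2 + 2*g) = (g - 5)^2*(g - 4)*(g - 1)^2*(g^2 - 2*g) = (g - 5)^2*(g - 4)*(g - 2)*(g - 1)^2*(g)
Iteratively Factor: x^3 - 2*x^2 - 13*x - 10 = (x + 2)*(x^2 - 4*x - 5) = (x - 5)*(x + 2)*(x + 1)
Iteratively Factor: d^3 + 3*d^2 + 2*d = (d + 2)*(d^2 + d) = d*(d + 2)*(d + 1)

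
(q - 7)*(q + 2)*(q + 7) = q^3 + 2*q^2 - 49*q - 98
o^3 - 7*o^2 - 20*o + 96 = (o - 8)*(o - 3)*(o + 4)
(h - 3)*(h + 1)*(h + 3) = h^3 + h^2 - 9*h - 9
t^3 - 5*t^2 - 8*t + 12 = (t - 6)*(t - 1)*(t + 2)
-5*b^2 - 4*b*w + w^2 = (-5*b + w)*(b + w)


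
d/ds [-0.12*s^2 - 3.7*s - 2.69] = -0.24*s - 3.7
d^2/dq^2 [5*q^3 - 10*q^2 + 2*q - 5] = 30*q - 20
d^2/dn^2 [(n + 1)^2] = 2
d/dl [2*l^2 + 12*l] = 4*l + 12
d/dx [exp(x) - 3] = exp(x)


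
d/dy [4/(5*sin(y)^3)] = -12*cos(y)/(5*sin(y)^4)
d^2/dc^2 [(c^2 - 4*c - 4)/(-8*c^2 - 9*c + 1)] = 2*(328*c^3 + 744*c^2 + 960*c + 391)/(512*c^6 + 1728*c^5 + 1752*c^4 + 297*c^3 - 219*c^2 + 27*c - 1)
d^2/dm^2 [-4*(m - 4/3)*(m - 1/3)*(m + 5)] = -24*m - 80/3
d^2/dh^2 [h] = 0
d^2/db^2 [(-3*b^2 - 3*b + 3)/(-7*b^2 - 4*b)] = 6*(21*b^3 - 147*b^2 - 84*b - 16)/(b^3*(343*b^3 + 588*b^2 + 336*b + 64))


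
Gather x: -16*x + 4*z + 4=-16*x + 4*z + 4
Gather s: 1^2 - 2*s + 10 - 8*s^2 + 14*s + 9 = -8*s^2 + 12*s + 20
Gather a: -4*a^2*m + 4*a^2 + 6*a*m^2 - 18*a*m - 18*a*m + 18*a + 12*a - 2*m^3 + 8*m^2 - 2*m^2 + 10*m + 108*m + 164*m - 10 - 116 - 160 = a^2*(4 - 4*m) + a*(6*m^2 - 36*m + 30) - 2*m^3 + 6*m^2 + 282*m - 286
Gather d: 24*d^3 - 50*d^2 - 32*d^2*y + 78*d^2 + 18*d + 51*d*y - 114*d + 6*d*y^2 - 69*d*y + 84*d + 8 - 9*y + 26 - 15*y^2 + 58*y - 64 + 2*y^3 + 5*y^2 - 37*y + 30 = 24*d^3 + d^2*(28 - 32*y) + d*(6*y^2 - 18*y - 12) + 2*y^3 - 10*y^2 + 12*y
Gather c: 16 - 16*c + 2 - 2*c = 18 - 18*c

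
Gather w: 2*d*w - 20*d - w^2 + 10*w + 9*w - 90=-20*d - w^2 + w*(2*d + 19) - 90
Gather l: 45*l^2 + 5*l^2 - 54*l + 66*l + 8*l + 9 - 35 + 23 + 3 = 50*l^2 + 20*l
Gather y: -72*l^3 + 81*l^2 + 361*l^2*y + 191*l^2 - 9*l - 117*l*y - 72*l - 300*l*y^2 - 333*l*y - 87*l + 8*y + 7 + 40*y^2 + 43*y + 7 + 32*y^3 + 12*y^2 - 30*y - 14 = -72*l^3 + 272*l^2 - 168*l + 32*y^3 + y^2*(52 - 300*l) + y*(361*l^2 - 450*l + 21)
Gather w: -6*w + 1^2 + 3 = 4 - 6*w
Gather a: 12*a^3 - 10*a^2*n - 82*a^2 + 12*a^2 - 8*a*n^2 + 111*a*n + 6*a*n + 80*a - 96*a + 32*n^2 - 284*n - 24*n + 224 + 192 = 12*a^3 + a^2*(-10*n - 70) + a*(-8*n^2 + 117*n - 16) + 32*n^2 - 308*n + 416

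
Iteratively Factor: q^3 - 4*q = (q)*(q^2 - 4) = q*(q + 2)*(q - 2)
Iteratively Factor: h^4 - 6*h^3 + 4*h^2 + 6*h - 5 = (h - 1)*(h^3 - 5*h^2 - h + 5) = (h - 1)*(h + 1)*(h^2 - 6*h + 5) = (h - 5)*(h - 1)*(h + 1)*(h - 1)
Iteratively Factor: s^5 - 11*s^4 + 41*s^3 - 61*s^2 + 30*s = (s - 5)*(s^4 - 6*s^3 + 11*s^2 - 6*s) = s*(s - 5)*(s^3 - 6*s^2 + 11*s - 6) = s*(s - 5)*(s - 3)*(s^2 - 3*s + 2) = s*(s - 5)*(s - 3)*(s - 1)*(s - 2)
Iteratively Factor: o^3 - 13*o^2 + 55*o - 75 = (o - 5)*(o^2 - 8*o + 15) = (o - 5)^2*(o - 3)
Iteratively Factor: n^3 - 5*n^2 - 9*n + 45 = (n - 5)*(n^2 - 9) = (n - 5)*(n + 3)*(n - 3)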